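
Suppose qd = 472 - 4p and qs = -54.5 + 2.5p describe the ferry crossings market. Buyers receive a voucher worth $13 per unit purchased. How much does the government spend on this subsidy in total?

Government cost = $2184

Pre-subsidy: 472 - 4p = -54.5 + 2.5p gives p* = 81, q* = 148.
With the rebate, buyers effectively pay pb = ps − 13, where ps is the price sellers receive.
Demand in terms of ps becomes qd = 472 − 4(ps − 13) = 524 - 4ps. Setting this equal to supply: 524 - 4ps = -54.5 + 2.5ps, so ps = 89.
Buyers pay pb = 89 − 13 = 76; q' = -54.5 + 2.5·89 = 168.
Government outlay = subsidy × quantity = 13 × 168 = 2184.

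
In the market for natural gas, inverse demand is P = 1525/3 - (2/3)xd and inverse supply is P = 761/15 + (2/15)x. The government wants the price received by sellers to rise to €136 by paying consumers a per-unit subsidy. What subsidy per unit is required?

At a seller price of 136, quantity supplied is -380.5 + 7.5·136 = 639.5.
Buyers absorb 639.5 only when they pay Pb = 1525/3 − (2/3)·639.5 = 82.
s = Ps − Pb = 136 − 82 = 54.

Required subsidy s = €54 per unit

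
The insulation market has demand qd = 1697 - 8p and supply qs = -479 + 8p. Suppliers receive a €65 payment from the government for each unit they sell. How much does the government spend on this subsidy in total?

Pre-subsidy: 1697 - 8p = -479 + 8p gives p* = 136, q* = 609.
With the subsidy, sellers receive ps = pb + 65 for each unit, where pb is the price buyers pay.
Supply in terms of pb becomes qs = -479 + 8(pb + 65) = 41 + 8pb. Setting this equal to demand: 1697 - 8pb = 41 + 8pb, so pb = 103.5.
Sellers receive ps = 103.5 + 65 = 168.5; q' = 1697 − 8·103.5 = 869.
Government outlay = subsidy × quantity = 65 × 869 = 56485.

Government cost = €56485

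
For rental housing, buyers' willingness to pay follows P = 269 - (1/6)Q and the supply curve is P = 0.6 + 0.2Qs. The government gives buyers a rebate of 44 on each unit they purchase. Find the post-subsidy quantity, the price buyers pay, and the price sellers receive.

Pre-subsidy: 269 - (1/6)Q = 0.6 + 0.2Q gives Q* = 732 and P* = 147.
With the rebate, buyers effectively pay Pb = Ps − 44, where Ps is the price sellers receive.
On the curves, Pb = 269 - (1/6)Q and Ps = 0.6 + 0.2Q; the wedge Ps − Pb = 44 gives 0.6 + 0.2Q − (269 - (1/6)Q) = 44, so Q' = 852.
Then Pb = 269 − (1/6)·852 = 127 and Ps = 0.6 + 0.2·852 = 171.

Q' = 852; buyers pay 127; sellers receive 171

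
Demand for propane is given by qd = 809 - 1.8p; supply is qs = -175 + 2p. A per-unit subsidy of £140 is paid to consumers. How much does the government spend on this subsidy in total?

Government cost = 1264900/19

Pre-subsidy: 809 - 1.8p = -175 + 2p gives p* = 4920/19, q* = 6515/19.
With the rebate, buyers effectively pay pb = ps − 140, where ps is the price sellers receive.
Demand in terms of ps becomes qd = 809 − 1.8(ps − 140) = 1061 - 1.8ps. Setting this equal to supply: 1061 - 1.8ps = -175 + 2ps, so ps = 6180/19.
Buyers pay pb = 6180/19 − 140 = 3520/19; q' = -175 + 2·(6180/19) = 9035/19.
Government outlay = subsidy × quantity = 140 × 9035/19 = 1264900/19.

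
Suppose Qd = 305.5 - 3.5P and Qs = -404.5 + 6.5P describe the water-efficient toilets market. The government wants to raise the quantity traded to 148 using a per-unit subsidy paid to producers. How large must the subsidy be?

At Q = 148, invert demand for the buyer price: Pb = (305.5 − 148)/3.5 = 45; invert supply for the seller price: Ps = (148 − (-404.5))/6.5 = 85.
The subsidy must fill the gap: s = Ps − Pb = 85 − 45 = 40.

Required subsidy s = 40 per unit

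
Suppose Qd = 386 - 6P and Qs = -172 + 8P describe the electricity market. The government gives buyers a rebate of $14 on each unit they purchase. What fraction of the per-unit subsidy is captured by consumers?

Pre-subsidy: 386 - 6P = -172 + 8P gives P* = 279/7, Q* = 1028/7.
With the rebate, buyers effectively pay Pb = Ps − 14, where Ps is the price sellers receive.
Demand in terms of Ps becomes Qd = 386 − 6(Ps − 14) = 470 - 6Ps. Setting this equal to supply: 470 - 6Ps = -172 + 8Ps, so Ps = 321/7.
Buyers pay Pb = 321/7 − 14 = 223/7; Q' = -172 + 8·(321/7) = 1364/7.
Buyers' price falls by P* − Pb = 279/7 − 223/7 = 8; sellers' price rises by Ps − P* = 321/7 − 279/7 = 6.
So consumers capture 8/14 = 4/7 of each unit of subsidy.

Consumer share = 4/7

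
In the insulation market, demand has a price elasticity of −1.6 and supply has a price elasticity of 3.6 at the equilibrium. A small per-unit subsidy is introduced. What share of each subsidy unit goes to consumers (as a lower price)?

For a small subsidy around the equilibrium, the benefit split depends on the relative slopes, which at a point are proportional to the elasticities.
Buyer share = εs/(εs + |εd|) = 3.6/(3.6 + 1.6) = 9/13; seller share = |εd|/(εs + |εd|) = 4/13.

Consumer share = 9/13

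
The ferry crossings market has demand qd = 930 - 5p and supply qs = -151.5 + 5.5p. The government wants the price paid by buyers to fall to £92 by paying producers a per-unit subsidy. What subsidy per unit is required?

Required subsidy s = £21 per unit

At a buyer price of 92, quantity demanded is 930 − 5·92 = 470.
Sellers supply 470 only when they receive ps with -151.5 + 5.5·ps = 470, i.e. ps = 113.
s = ps − pb = 113 − 92 = 21.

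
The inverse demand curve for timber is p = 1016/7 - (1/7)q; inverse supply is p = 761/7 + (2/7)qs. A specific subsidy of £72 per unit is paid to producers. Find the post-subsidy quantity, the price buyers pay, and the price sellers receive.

q' = 253; buyers pay £109; sellers receive £181

Pre-subsidy: 1016/7 - (1/7)q = 761/7 + (2/7)q gives q* = 85 and p* = 133.
With the subsidy, sellers receive ps = pb + 72 for each unit, where pb is the price buyers pay.
On the curves, pb = 1016/7 - (1/7)q and ps = 761/7 + (2/7)q; the wedge ps − pb = 72 gives 761/7 + (2/7)q − (1016/7 - (1/7)q) = 72, so q' = 253.
Then pb = 1016/7 − (1/7)·253 = 109 and ps = 761/7 + (2/7)·253 = 181.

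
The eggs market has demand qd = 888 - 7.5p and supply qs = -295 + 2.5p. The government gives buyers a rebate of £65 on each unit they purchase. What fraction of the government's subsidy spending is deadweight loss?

DWL / government spending = 325/654

Pre-subsidy: 888 - 7.5p = -295 + 2.5p gives p* = 118.3, q* = 0.75.
With the rebate, buyers effectively pay pb = ps − 65, where ps is the price sellers receive.
Demand in terms of ps becomes qd = 888 − 7.5(ps − 65) = 1375.5 - 7.5ps. Setting this equal to supply: 1375.5 - 7.5ps = -295 + 2.5ps, so ps = 167.05.
Buyers pay pb = 167.05 − 65 = 102.05; q' = -295 + 2.5·167.05 = 122.625.
ΔCS = ½(0.75 + 122.625)(118.3 − 102.05) = 1002.421875; ΔPS = ½(0.75 + 122.625)(167.05 − 118.3) = 3007.265625.
Government spending = 65 × 122.625 = 7970.625.
DWL = ½ × 65 × (122.625 − 0.75) = 3960.9375; fraction = 3960.9375 / 7970.625 = 325/654.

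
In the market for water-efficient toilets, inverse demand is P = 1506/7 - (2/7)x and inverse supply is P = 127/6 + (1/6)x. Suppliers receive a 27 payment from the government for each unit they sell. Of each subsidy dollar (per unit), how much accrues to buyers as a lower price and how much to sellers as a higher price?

Pre-subsidy: 1506/7 - (2/7)x = 127/6 + (1/6)x gives x* = 8147/19 and P* = 1760/19.
With the subsidy, sellers receive Ps = Pb + 27 for each unit, where Pb is the price buyers pay.
On the curves, Pb = 1506/7 - (2/7)x and Ps = 127/6 + (1/6)x; the wedge Ps − Pb = 27 gives 127/6 + (1/6)x − (1506/7 - (2/7)x) = 27, so x' = 9281/19.
Then Pb = 1506/7 − (2/7)·(9281/19) = 1436/19 and Ps = 127/6 + (1/6)·(9281/19) = 1949/19.
Buyers' price falls by P* − Pb = 1760/19 − 1436/19 = 324/19; sellers' price rises by Ps − P* = 1949/19 − 1760/19 = 189/19.

Buyers gain 324/19 per unit; sellers gain 189/19 per unit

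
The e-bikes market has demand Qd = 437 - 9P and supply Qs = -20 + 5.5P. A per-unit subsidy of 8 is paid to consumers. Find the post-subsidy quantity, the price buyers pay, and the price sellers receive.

Q' = 5239/29; buyers pay 826/29; sellers receive 1058/29

Pre-subsidy: 437 - 9P = -20 + 5.5P gives P* = 914/29, Q* = 4447/29.
With the rebate, buyers effectively pay Pb = Ps − 8, where Ps is the price sellers receive.
Demand in terms of Ps becomes Qd = 437 − 9(Ps − 8) = 509 - 9Ps. Setting this equal to supply: 509 - 9Ps = -20 + 5.5Ps, so Ps = 1058/29.
Buyers pay Pb = 1058/29 − 8 = 826/29; Q' = -20 + 5.5·(1058/29) = 5239/29.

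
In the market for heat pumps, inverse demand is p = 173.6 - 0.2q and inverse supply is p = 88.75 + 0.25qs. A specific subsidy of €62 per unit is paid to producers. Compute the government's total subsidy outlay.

Government cost = 60698/3

Pre-subsidy: 173.6 - 0.2q = 88.75 + 0.25q gives q* = 1697/9 and p* = 1223/9.
With the subsidy, sellers receive ps = pb + 62 for each unit, where pb is the price buyers pay.
On the curves, pb = 173.6 - 0.2q and ps = 88.75 + 0.25q; the wedge ps − pb = 62 gives 88.75 + 0.25q − (173.6 - 0.2q) = 62, so q' = 979/3.
Then pb = 173.6 − 0.2·(979/3) = 325/3 and ps = 88.75 + 0.25·(979/3) = 511/3.
Government outlay = subsidy × quantity = 62 × 979/3 = 60698/3.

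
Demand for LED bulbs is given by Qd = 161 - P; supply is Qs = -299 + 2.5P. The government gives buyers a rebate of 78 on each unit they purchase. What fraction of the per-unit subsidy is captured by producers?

Pre-subsidy: 161 - P = -299 + 2.5P gives P* = 920/7, Q* = 207/7.
With the rebate, buyers effectively pay Pb = Ps − 78, where Ps is the price sellers receive.
Demand in terms of Ps becomes Qd = 161 − 1(Ps − 78) = 239 - Ps. Setting this equal to supply: 239 - Ps = -299 + 2.5Ps, so Ps = 1076/7.
Buyers pay Pb = 1076/7 − 78 = 530/7; Q' = -299 + 2.5·(1076/7) = 597/7.
Buyers' price falls by P* − Pb = 920/7 − 530/7 = 390/7; sellers' price rises by Ps − P* = 1076/7 − 920/7 = 156/7.
So producers capture (156/7)/78 = 2/7 of each unit of subsidy.

Producer share = 2/7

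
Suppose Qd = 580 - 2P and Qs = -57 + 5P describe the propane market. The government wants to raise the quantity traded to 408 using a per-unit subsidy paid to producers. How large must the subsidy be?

At Q = 408, invert demand for the buyer price: Pb = (580 − 408)/2 = 86; invert supply for the seller price: Ps = (408 − (-57))/5 = 93.
The subsidy must fill the gap: s = Ps − Pb = 93 − 86 = 7.

Required subsidy s = 7 per unit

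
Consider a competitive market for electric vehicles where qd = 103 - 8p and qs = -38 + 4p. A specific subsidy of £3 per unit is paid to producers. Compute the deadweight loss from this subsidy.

Pre-subsidy: 103 - 8p = -38 + 4p gives p* = 11.75, q* = 9.
With the subsidy, sellers receive ps = pb + 3 for each unit, where pb is the price buyers pay.
Supply in terms of pb becomes qs = -38 + 4(pb + 3) = -26 + 4pb. Setting this equal to demand: 103 - 8pb = -26 + 4pb, so pb = 10.75.
Sellers receive ps = 10.75 + 3 = 13.75; q' = 103 − 8·10.75 = 17.
The subsidy expands output by 17 − 9 = 8 past the efficient level; on those units the gap between marginal cost and willingness to pay runs from 0 up to 3.
DWL = ½ × 3 × 8 = 12.

Deadweight loss = £12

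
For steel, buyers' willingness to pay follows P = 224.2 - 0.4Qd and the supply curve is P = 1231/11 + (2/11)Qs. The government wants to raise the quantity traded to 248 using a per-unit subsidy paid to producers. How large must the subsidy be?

Required subsidy s = 32 per unit

At Q = 248, from the demand curve buyers pay Pb = 224.2 − 0.4·248 = 125; from the supply curve sellers need Ps = 1231/11 + (2/11)·248 = 157.
The subsidy must fill the gap: s = Ps − Pb = 157 − 125 = 32.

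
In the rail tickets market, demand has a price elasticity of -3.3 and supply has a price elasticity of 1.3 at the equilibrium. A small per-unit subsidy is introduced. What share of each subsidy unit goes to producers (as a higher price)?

For a small subsidy around the equilibrium, the benefit split depends on the relative slopes, which at a point are proportional to the elasticities.
Buyer share = εs/(εs + |εd|) = 1.3/(1.3 + 3.3) = 13/46; seller share = |εd|/(εs + |εd|) = 33/46.
So producers capture 33/46 of the subsidy.

Producer share = 33/46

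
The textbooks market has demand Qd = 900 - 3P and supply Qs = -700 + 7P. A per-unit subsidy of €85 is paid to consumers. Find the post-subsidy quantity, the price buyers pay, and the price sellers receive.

Pre-subsidy: 900 - 3P = -700 + 7P gives P* = 160, Q* = 420.
With the rebate, buyers effectively pay Pb = Ps − 85, where Ps is the price sellers receive.
Demand in terms of Ps becomes Qd = 900 − 3(Ps − 85) = 1155 - 3Ps. Setting this equal to supply: 1155 - 3Ps = -700 + 7Ps, so Ps = 185.5.
Buyers pay Pb = 185.5 − 85 = 100.5; Q' = -700 + 7·185.5 = 598.5.

Q' = 598.5; buyers pay €100.5; sellers receive €185.5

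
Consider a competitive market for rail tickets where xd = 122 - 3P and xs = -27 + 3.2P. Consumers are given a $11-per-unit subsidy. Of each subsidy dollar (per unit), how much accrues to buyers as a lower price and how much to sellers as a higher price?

Pre-subsidy: 122 - 3P = -27 + 3.2P gives P* = 745/31, x* = 1547/31.
With the rebate, buyers effectively pay Pb = Ps − 11, where Ps is the price sellers receive.
Demand in terms of Ps becomes xd = 122 − 3(Ps − 11) = 155 - 3Ps. Setting this equal to supply: 155 - 3Ps = -27 + 3.2Ps, so Ps = 910/31.
Buyers pay Pb = 910/31 − 11 = 569/31; x' = -27 + 3.2·(910/31) = 2075/31.
Buyers' price falls by P* − Pb = 745/31 − 569/31 = 176/31; sellers' price rises by Ps − P* = 910/31 − 745/31 = 165/31.

Buyers gain 176/31 per unit; sellers gain 165/31 per unit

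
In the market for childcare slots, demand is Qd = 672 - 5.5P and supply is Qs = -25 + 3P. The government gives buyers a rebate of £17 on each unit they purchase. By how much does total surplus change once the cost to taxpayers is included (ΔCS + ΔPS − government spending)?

Pre-subsidy: 672 - 5.5P = -25 + 3P gives P* = 82, Q* = 221.
With the rebate, buyers effectively pay Pb = Ps − 17, where Ps is the price sellers receive.
Demand in terms of Ps becomes Qd = 672 − 5.5(Ps − 17) = 765.5 - 5.5Ps. Setting this equal to supply: 765.5 - 5.5Ps = -25 + 3Ps, so Ps = 93.
Buyers pay Pb = 93 − 17 = 76; Q' = -25 + 3·93 = 254.
ΔCS = ½(221 + 254)(82 − 76) = 1425; ΔPS = ½(221 + 254)(93 − 82) = 2612.5.
Government spending = 17 × 254 = 4318.
Net change = 1425 + 2612.5 − 4318 = -280.5. The loss equals the DWL triangle ½·17·33.

Net change in total surplus = -£280.5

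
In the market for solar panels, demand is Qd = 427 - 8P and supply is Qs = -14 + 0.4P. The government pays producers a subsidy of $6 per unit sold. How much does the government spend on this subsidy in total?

Government cost = 390/7

Pre-subsidy: 427 - 8P = -14 + 0.4P gives P* = 52.5, Q* = 7.
With the subsidy, sellers receive Ps = Pb + 6 for each unit, where Pb is the price buyers pay.
Supply in terms of Pb becomes Qs = -14 + 0.4(Pb + 6) = -11.6 + 0.4Pb. Setting this equal to demand: 427 - 8Pb = -11.6 + 0.4Pb, so Pb = 731/14.
Sellers receive Ps = 731/14 + 6 = 815/14; Q' = 427 − 8·(731/14) = 65/7.
Government outlay = subsidy × quantity = 6 × 65/7 = 390/7.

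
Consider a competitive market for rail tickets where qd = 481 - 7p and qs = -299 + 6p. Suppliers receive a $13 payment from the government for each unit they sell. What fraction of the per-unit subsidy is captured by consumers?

Consumer share = 6/13

Pre-subsidy: 481 - 7p = -299 + 6p gives p* = 60, q* = 61.
With the subsidy, sellers receive ps = pb + 13 for each unit, where pb is the price buyers pay.
Supply in terms of pb becomes qs = -299 + 6(pb + 13) = -221 + 6pb. Setting this equal to demand: 481 - 7pb = -221 + 6pb, so pb = 54.
Sellers receive ps = 54 + 13 = 67; q' = 481 − 7·54 = 103.
Buyers' price falls by p* − pb = 60 − 54 = 6; sellers' price rises by ps − p* = 67 − 60 = 7.
So consumers capture 6/13 = 6/13 of each unit of subsidy.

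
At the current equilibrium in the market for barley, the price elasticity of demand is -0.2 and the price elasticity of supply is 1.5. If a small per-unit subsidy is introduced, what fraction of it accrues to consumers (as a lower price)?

For a small subsidy around the equilibrium, the benefit split depends on the relative slopes, which at a point are proportional to the elasticities.
Buyer share = εs/(εs + |εd|) = 1.5/(1.5 + 0.2) = 15/17; seller share = |εd|/(εs + |εd|) = 2/17.

Consumer share = 15/17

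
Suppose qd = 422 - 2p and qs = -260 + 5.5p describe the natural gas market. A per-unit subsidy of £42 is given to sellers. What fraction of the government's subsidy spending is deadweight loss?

DWL / government spending = 231/2263

Pre-subsidy: 422 - 2p = -260 + 5.5p gives p* = 1364/15, q* = 3602/15.
With the subsidy, sellers receive ps = pb + 42 for each unit, where pb is the price buyers pay.
Supply in terms of pb becomes qs = -260 + 5.5(pb + 42) = -29 + 5.5pb. Setting this equal to demand: 422 - 2pb = -29 + 5.5pb, so pb = 902/15.
Sellers receive ps = 902/15 + 42 = 1532/15; q' = 422 − 2·(902/15) = 4526/15.
ΔCS = ½(3602/15 + 4526/15)(1364/15 − 902/15) = 625856/75; ΔPS = ½(3602/15 + 4526/15)(1532/15 − 1364/15) = 227584/75.
Government spending = 42 × 4526/15 = 12672.8.
DWL = ½ × 42 × (4526/15 − 3602/15) = 1293.6; fraction = 1293.6 / 12672.8 = 231/2263.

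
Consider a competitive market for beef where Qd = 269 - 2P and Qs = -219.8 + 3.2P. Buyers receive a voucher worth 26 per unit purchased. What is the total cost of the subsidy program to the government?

Government cost = 2938

Pre-subsidy: 269 - 2P = -219.8 + 3.2P gives P* = 94, Q* = 81.
With the rebate, buyers effectively pay Pb = Ps − 26, where Ps is the price sellers receive.
Demand in terms of Ps becomes Qd = 269 − 2(Ps − 26) = 321 - 2Ps. Setting this equal to supply: 321 - 2Ps = -219.8 + 3.2Ps, so Ps = 104.
Buyers pay Pb = 104 − 26 = 78; Q' = -219.8 + 3.2·104 = 113.
Government outlay = subsidy × quantity = 26 × 113 = 2938.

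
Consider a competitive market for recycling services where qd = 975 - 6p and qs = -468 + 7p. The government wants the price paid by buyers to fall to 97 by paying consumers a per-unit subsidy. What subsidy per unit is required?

Required subsidy s = 26 per unit

At a buyer price of 97, quantity demanded is 975 − 6·97 = 393.
Sellers supply 393 only when they receive ps with -468 + 7·ps = 393, i.e. ps = 123.
s = ps − pb = 123 − 97 = 26.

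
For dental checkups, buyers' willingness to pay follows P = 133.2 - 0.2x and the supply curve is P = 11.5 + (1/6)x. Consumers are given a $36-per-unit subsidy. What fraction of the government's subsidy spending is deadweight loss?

Pre-subsidy: 133.2 - 0.2x = 11.5 + (1/6)x gives x* = 3651/11 and P* = 735/11.
With the rebate, buyers effectively pay Pb = Ps − 36, where Ps is the price sellers receive.
On the curves, Pb = 133.2 - 0.2x and Ps = 11.5 + (1/6)x; the wedge Ps − Pb = 36 gives 11.5 + (1/6)x − (133.2 - 0.2x) = 36, so x' = 4731/11.
Then Pb = 133.2 − 0.2·(4731/11) = 519/11 and Ps = 11.5 + (1/6)·(4731/11) = 915/11.
ΔCS = ½(3651/11 + 4731/11)(735/11 − 519/11) = 82296/11; ΔPS = ½(3651/11 + 4731/11)(915/11 − 735/11) = 68580/11.
Government spending = 36 × 4731/11 = 170316/11.
DWL = ½ × 36 × (4731/11 − 3651/11) = 19440/11; fraction = (19440/11) / (170316/11) = 180/1577.

DWL / government spending = 180/1577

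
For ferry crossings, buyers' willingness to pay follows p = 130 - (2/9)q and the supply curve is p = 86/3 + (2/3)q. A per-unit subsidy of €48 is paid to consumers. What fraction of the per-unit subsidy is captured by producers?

Pre-subsidy: 130 - (2/9)q = 86/3 + (2/3)q gives q* = 114 and p* = 314/3.
With the rebate, buyers effectively pay pb = ps − 48, where ps is the price sellers receive.
On the curves, pb = 130 - (2/9)q and ps = 86/3 + (2/3)q; the wedge ps − pb = 48 gives 86/3 + (2/3)q − (130 - (2/9)q) = 48, so q' = 168.
Then pb = 130 − (2/9)·168 = 278/3 and ps = 86/3 + (2/3)·168 = 422/3.
Buyers' price falls by p* − pb = 314/3 − 278/3 = 12; sellers' price rises by ps − p* = 422/3 − 314/3 = 36.
So producers capture 36/48 = 0.75 of each unit of subsidy.

Producer share = 0.75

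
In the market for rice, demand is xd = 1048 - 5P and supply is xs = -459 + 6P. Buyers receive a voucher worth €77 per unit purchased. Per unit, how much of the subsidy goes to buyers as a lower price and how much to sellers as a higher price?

Pre-subsidy: 1048 - 5P = -459 + 6P gives P* = 137, x* = 363.
With the rebate, buyers effectively pay Pb = Ps − 77, where Ps is the price sellers receive.
Demand in terms of Ps becomes xd = 1048 − 5(Ps − 77) = 1433 - 5Ps. Setting this equal to supply: 1433 - 5Ps = -459 + 6Ps, so Ps = 172.
Buyers pay Pb = 172 − 77 = 95; x' = -459 + 6·172 = 573.
Buyers' price falls by P* − Pb = 137 − 95 = 42; sellers' price rises by Ps − P* = 172 − 137 = 35.

Buyers gain €42 per unit; sellers gain €35 per unit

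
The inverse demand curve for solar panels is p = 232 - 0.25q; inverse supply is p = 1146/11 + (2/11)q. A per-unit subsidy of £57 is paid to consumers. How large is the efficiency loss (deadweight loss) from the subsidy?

Deadweight loss = £3762

Pre-subsidy: 232 - 0.25q = 1146/11 + (2/11)q gives q* = 296 and p* = 158.
With the rebate, buyers effectively pay pb = ps − 57, where ps is the price sellers receive.
On the curves, pb = 232 - 0.25q and ps = 1146/11 + (2/11)q; the wedge ps − pb = 57 gives 1146/11 + (2/11)q − (232 - 0.25q) = 57, so q' = 428.
Then pb = 232 − 0.25·428 = 125 and ps = 1146/11 + (2/11)·428 = 182.
The subsidy expands output by 428 − 296 = 132 past the efficient level; on those units the gap between marginal cost and willingness to pay runs from 0 up to 57.
DWL = ½ × 57 × 132 = 3762.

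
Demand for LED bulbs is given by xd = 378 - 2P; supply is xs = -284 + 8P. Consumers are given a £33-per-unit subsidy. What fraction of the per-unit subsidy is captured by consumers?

Pre-subsidy: 378 - 2P = -284 + 8P gives P* = 66.2, x* = 245.6.
With the rebate, buyers effectively pay Pb = Ps − 33, where Ps is the price sellers receive.
Demand in terms of Ps becomes xd = 378 − 2(Ps − 33) = 444 - 2Ps. Setting this equal to supply: 444 - 2Ps = -284 + 8Ps, so Ps = 72.8.
Buyers pay Pb = 72.8 − 33 = 39.8; x' = -284 + 8·72.8 = 298.4.
Buyers' price falls by P* − Pb = 66.2 − 39.8 = 26.4; sellers' price rises by Ps − P* = 72.8 − 66.2 = 6.6.
So consumers capture 26.4/33 = 0.8 of each unit of subsidy.

Consumer share = 0.8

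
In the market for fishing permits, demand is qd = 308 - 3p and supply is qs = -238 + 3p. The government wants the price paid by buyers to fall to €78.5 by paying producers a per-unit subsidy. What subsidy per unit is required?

Required subsidy s = €25 per unit

At a buyer price of 78.5, quantity demanded is 308 − 3·78.5 = 72.5.
Sellers supply 72.5 only when they receive ps with -238 + 3·ps = 72.5, i.e. ps = 103.5.
s = ps − pb = 103.5 − 78.5 = 25.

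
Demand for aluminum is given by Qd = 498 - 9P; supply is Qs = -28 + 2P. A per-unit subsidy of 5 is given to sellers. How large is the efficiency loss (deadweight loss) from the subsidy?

Pre-subsidy: 498 - 9P = -28 + 2P gives P* = 526/11, Q* = 744/11.
With the subsidy, sellers receive Ps = Pb + 5 for each unit, where Pb is the price buyers pay.
Supply in terms of Pb becomes Qs = -28 + 2(Pb + 5) = -18 + 2Pb. Setting this equal to demand: 498 - 9Pb = -18 + 2Pb, so Pb = 516/11.
Sellers receive Ps = 516/11 + 5 = 571/11; Q' = 498 − 9·(516/11) = 834/11.
The subsidy expands output by 834/11 − 744/11 = 90/11 past the efficient level; on those units the gap between marginal cost and willingness to pay runs from 0 up to 5.
DWL = ½ × 5 × 90/11 = 225/11.

Deadweight loss = 225/11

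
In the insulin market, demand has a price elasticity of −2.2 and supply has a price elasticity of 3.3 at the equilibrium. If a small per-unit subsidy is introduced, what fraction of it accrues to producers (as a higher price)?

Producer share = 0.4

For a small subsidy around the equilibrium, the benefit split depends on the relative slopes, which at a point are proportional to the elasticities.
Buyer share = εs/(εs + |εd|) = 3.3/(3.3 + 2.2) = 0.6; seller share = |εd|/(εs + |εd|) = 0.4.
So producers capture 0.4 of the subsidy.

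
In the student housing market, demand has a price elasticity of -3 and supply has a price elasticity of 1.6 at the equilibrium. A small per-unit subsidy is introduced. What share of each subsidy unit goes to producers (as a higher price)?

For a small subsidy around the equilibrium, the benefit split depends on the relative slopes, which at a point are proportional to the elasticities.
Buyer share = εs/(εs + |εd|) = 1.6/(1.6 + 3) = 8/23; seller share = |εd|/(εs + |εd|) = 15/23.
So producers capture 15/23 of the subsidy.

Producer share = 15/23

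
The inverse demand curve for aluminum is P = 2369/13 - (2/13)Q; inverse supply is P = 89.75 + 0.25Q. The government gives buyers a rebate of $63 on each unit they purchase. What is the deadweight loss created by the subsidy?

Deadweight loss = $4914

Pre-subsidy: 2369/13 - (2/13)Q = 89.75 + 0.25Q gives Q* = 229 and P* = 147.
With the rebate, buyers effectively pay Pb = Ps − 63, where Ps is the price sellers receive.
On the curves, Pb = 2369/13 - (2/13)Q and Ps = 89.75 + 0.25Q; the wedge Ps − Pb = 63 gives 89.75 + 0.25Q − (2369/13 - (2/13)Q) = 63, so Q' = 385.
Then Pb = 2369/13 − (2/13)·385 = 123 and Ps = 89.75 + 0.25·385 = 186.
The subsidy expands output by 385 − 229 = 156 past the efficient level; on those units the gap between marginal cost and willingness to pay runs from 0 up to 63.
DWL = ½ × 63 × 156 = 4914.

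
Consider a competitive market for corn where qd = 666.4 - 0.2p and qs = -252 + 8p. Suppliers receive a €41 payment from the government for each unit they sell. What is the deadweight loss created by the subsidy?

Pre-subsidy: 666.4 - 0.2p = -252 + 8p gives p* = 112, q* = 644.
With the subsidy, sellers receive ps = pb + 41 for each unit, where pb is the price buyers pay.
Supply in terms of pb becomes qs = -252 + 8(pb + 41) = 76 + 8pb. Setting this equal to demand: 666.4 - 0.2pb = 76 + 8pb, so pb = 72.
Sellers receive ps = 72 + 41 = 113; q' = 666.4 − 0.2·72 = 652.
The subsidy expands output by 652 − 644 = 8 past the efficient level; on those units the gap between marginal cost and willingness to pay runs from 0 up to 41.
DWL = ½ × 41 × 8 = 164.

Deadweight loss = €164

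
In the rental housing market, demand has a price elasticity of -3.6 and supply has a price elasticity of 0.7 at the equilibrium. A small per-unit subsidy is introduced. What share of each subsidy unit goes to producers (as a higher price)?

For a small subsidy around the equilibrium, the benefit split depends on the relative slopes, which at a point are proportional to the elasticities.
Buyer share = εs/(εs + |εd|) = 0.7/(0.7 + 3.6) = 7/43; seller share = |εd|/(εs + |εd|) = 36/43.
So producers capture 36/43 of the subsidy.

Producer share = 36/43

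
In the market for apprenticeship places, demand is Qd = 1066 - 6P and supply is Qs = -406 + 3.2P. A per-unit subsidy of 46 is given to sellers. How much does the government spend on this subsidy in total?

Government cost = 9292

Pre-subsidy: 1066 - 6P = -406 + 3.2P gives P* = 160, Q* = 106.
With the subsidy, sellers receive Ps = Pb + 46 for each unit, where Pb is the price buyers pay.
Supply in terms of Pb becomes Qs = -406 + 3.2(Pb + 46) = -258.8 + 3.2Pb. Setting this equal to demand: 1066 - 6Pb = -258.8 + 3.2Pb, so Pb = 144.
Sellers receive Ps = 144 + 46 = 190; Q' = 1066 − 6·144 = 202.
Government outlay = subsidy × quantity = 46 × 202 = 9292.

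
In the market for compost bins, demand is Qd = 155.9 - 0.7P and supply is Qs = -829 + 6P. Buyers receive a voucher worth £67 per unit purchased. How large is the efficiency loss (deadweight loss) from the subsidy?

Deadweight loss = £1407

Pre-subsidy: 155.9 - 0.7P = -829 + 6P gives P* = 147, Q* = 53.
With the rebate, buyers effectively pay Pb = Ps − 67, where Ps is the price sellers receive.
Demand in terms of Ps becomes Qd = 155.9 − 0.7(Ps − 67) = 202.8 - 0.7Ps. Setting this equal to supply: 202.8 - 0.7Ps = -829 + 6Ps, so Ps = 154.
Buyers pay Pb = 154 − 67 = 87; Q' = -829 + 6·154 = 95.
The subsidy expands output by 95 − 53 = 42 past the efficient level; on those units the gap between marginal cost and willingness to pay runs from 0 up to 67.
DWL = ½ × 67 × 42 = 1407.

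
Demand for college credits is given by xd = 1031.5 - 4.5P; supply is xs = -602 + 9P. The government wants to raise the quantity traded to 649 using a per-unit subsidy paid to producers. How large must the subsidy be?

At x = 649, invert demand for the buyer price: Pb = (1031.5 − 649)/4.5 = 85; invert supply for the seller price: Ps = (649 − (-602))/9 = 139.
The subsidy must fill the gap: s = Ps − Pb = 139 − 85 = 54.

Required subsidy s = 54 per unit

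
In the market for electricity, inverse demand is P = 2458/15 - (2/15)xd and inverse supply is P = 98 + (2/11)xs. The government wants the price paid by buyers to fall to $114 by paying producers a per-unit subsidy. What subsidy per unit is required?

Required subsidy s = $52 per unit

At a buyer price of 114, quantity demanded is 1229 − 7.5·114 = 374.
Sellers supply 374 only when they receive Ps = 98 + (2/11)·374 = 166.
s = Ps − Pb = 166 − 114 = 52.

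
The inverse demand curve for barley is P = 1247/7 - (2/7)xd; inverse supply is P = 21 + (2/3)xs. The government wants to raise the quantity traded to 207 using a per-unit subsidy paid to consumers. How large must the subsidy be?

At x = 207, from the demand curve buyers pay Pb = 1247/7 − (2/7)·207 = 119; from the supply curve sellers need Ps = 21 + (2/3)·207 = 159.
The subsidy must fill the gap: s = Ps − Pb = 159 − 119 = 40.

Required subsidy s = 40 per unit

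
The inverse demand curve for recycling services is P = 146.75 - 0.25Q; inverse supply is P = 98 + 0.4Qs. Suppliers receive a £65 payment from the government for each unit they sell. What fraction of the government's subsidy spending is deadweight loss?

Pre-subsidy: 146.75 - 0.25Q = 98 + 0.4Q gives Q* = 75 and P* = 128.
With the subsidy, sellers receive Ps = Pb + 65 for each unit, where Pb is the price buyers pay.
On the curves, Pb = 146.75 - 0.25Q and Ps = 98 + 0.4Q; the wedge Ps − Pb = 65 gives 98 + 0.4Q − (146.75 - 0.25Q) = 65, so Q' = 175.
Then Pb = 146.75 − 0.25·175 = 103 and Ps = 98 + 0.4·175 = 168.
ΔCS = ½(75 + 175)(128 − 103) = 3125; ΔPS = ½(75 + 175)(168 − 128) = 5000.
Government spending = 65 × 175 = 11375.
DWL = ½ × 65 × (175 − 75) = 3250; fraction = 3250 / 11375 = 2/7.

DWL / government spending = 2/7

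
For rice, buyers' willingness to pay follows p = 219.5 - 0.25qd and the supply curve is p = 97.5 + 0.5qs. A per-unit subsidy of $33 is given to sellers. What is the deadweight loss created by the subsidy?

Pre-subsidy: 219.5 - 0.25q = 97.5 + 0.5q gives q* = 488/3 and p* = 1073/6.
With the subsidy, sellers receive ps = pb + 33 for each unit, where pb is the price buyers pay.
On the curves, pb = 219.5 - 0.25q and ps = 97.5 + 0.5q; the wedge ps − pb = 33 gives 97.5 + 0.5q − (219.5 - 0.25q) = 33, so q' = 620/3.
Then pb = 219.5 − 0.25·(620/3) = 1007/6 and ps = 97.5 + 0.5·(620/3) = 1205/6.
The subsidy expands output by 620/3 − 488/3 = 44 past the efficient level; on those units the gap between marginal cost and willingness to pay runs from 0 up to 33.
DWL = ½ × 33 × 44 = 726.

Deadweight loss = $726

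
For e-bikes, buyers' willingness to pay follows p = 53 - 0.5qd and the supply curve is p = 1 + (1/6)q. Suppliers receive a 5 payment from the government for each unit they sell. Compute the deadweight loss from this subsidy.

Pre-subsidy: 53 - 0.5q = 1 + (1/6)q gives q* = 78 and p* = 14.
With the subsidy, sellers receive ps = pb + 5 for each unit, where pb is the price buyers pay.
On the curves, pb = 53 - 0.5q and ps = 1 + (1/6)q; the wedge ps − pb = 5 gives 1 + (1/6)q − (53 - 0.5q) = 5, so q' = 85.5.
Then pb = 53 − 0.5·85.5 = 10.25 and ps = 1 + (1/6)·85.5 = 15.25.
The subsidy expands output by 85.5 − 78 = 7.5 past the efficient level; on those units the gap between marginal cost and willingness to pay runs from 0 up to 5.
DWL = ½ × 5 × 7.5 = 18.75.

Deadweight loss = 18.75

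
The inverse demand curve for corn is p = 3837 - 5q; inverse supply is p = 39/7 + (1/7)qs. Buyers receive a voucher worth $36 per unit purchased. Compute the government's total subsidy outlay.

Government cost = $27072

Pre-subsidy: 3837 - 5q = 39/7 + (1/7)q gives q* = 745 and p* = 112.
With the rebate, buyers effectively pay pb = ps − 36, where ps is the price sellers receive.
On the curves, pb = 3837 - 5q and ps = 39/7 + (1/7)q; the wedge ps − pb = 36 gives 39/7 + (1/7)q − (3837 - 5q) = 36, so q' = 752.
Then pb = 3837 − 5·752 = 77 and ps = 39/7 + (1/7)·752 = 113.
Government outlay = subsidy × quantity = 36 × 752 = 27072.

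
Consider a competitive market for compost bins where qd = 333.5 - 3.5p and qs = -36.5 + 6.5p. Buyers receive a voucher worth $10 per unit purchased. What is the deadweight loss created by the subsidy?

Deadweight loss = $113.75

Pre-subsidy: 333.5 - 3.5p = -36.5 + 6.5p gives p* = 37, q* = 204.
With the rebate, buyers effectively pay pb = ps − 10, where ps is the price sellers receive.
Demand in terms of ps becomes qd = 333.5 − 3.5(ps − 10) = 368.5 - 3.5ps. Setting this equal to supply: 368.5 - 3.5ps = -36.5 + 6.5ps, so ps = 40.5.
Buyers pay pb = 40.5 − 10 = 30.5; q' = -36.5 + 6.5·40.5 = 226.75.
The subsidy expands output by 226.75 − 204 = 22.75 past the efficient level; on those units the gap between marginal cost and willingness to pay runs from 0 up to 10.
DWL = ½ × 10 × 22.75 = 113.75.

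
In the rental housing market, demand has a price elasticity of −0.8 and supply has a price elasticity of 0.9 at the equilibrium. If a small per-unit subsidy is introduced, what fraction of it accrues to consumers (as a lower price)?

For a small subsidy around the equilibrium, the benefit split depends on the relative slopes, which at a point are proportional to the elasticities.
Buyer share = εs/(εs + |εd|) = 0.9/(0.9 + 0.8) = 9/17; seller share = |εd|/(εs + |εd|) = 8/17.

Consumer share = 9/17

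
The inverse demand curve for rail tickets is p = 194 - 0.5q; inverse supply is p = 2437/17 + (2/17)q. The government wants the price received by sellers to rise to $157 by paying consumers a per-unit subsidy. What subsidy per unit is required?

Required subsidy s = $21 per unit

At a seller price of 157, quantity supplied is -1218.5 + 8.5·157 = 116.
Buyers absorb 116 only when they pay pb = 194 − 0.5·116 = 136.
s = ps − pb = 157 − 136 = 21.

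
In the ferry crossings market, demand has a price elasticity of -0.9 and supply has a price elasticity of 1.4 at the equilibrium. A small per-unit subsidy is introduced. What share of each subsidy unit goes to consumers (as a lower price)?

For a small subsidy around the equilibrium, the benefit split depends on the relative slopes, which at a point are proportional to the elasticities.
Buyer share = εs/(εs + |εd|) = 1.4/(1.4 + 0.9) = 14/23; seller share = |εd|/(εs + |εd|) = 9/23.

Consumer share = 14/23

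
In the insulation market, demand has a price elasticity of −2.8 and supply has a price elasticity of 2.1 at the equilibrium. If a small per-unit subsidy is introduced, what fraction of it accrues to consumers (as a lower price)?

For a small subsidy around the equilibrium, the benefit split depends on the relative slopes, which at a point are proportional to the elasticities.
Buyer share = εs/(εs + |εd|) = 2.1/(2.1 + 2.8) = 3/7; seller share = |εd|/(εs + |εd|) = 4/7.

Consumer share = 3/7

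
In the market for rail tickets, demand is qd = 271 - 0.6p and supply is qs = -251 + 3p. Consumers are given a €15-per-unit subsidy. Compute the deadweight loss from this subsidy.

Pre-subsidy: 271 - 0.6p = -251 + 3p gives p* = 145, q* = 184.
With the rebate, buyers effectively pay pb = ps − 15, where ps is the price sellers receive.
Demand in terms of ps becomes qd = 271 − 0.6(ps − 15) = 280 - 0.6ps. Setting this equal to supply: 280 - 0.6ps = -251 + 3ps, so ps = 147.5.
Buyers pay pb = 147.5 − 15 = 132.5; q' = -251 + 3·147.5 = 191.5.
The subsidy expands output by 191.5 − 184 = 7.5 past the efficient level; on those units the gap between marginal cost and willingness to pay runs from 0 up to 15.
DWL = ½ × 15 × 7.5 = 56.25.

Deadweight loss = €56.25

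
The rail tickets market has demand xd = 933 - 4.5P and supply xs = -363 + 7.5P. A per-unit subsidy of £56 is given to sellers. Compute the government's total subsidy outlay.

Government cost = £33852

Pre-subsidy: 933 - 4.5P = -363 + 7.5P gives P* = 108, x* = 447.
With the subsidy, sellers receive Ps = Pb + 56 for each unit, where Pb is the price buyers pay.
Supply in terms of Pb becomes xs = -363 + 7.5(Pb + 56) = 57 + 7.5Pb. Setting this equal to demand: 933 - 4.5Pb = 57 + 7.5Pb, so Pb = 73.
Sellers receive Ps = 73 + 56 = 129; x' = 933 − 4.5·73 = 604.5.
Government outlay = subsidy × quantity = 56 × 604.5 = 33852.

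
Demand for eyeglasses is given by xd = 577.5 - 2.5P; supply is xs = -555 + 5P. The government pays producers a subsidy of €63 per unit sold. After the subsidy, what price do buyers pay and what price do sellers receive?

Pre-subsidy: 577.5 - 2.5P = -555 + 5P gives P* = 151, x* = 200.
With the subsidy, sellers receive Ps = Pb + 63 for each unit, where Pb is the price buyers pay.
Supply in terms of Pb becomes xs = -555 + 5(Pb + 63) = -240 + 5Pb. Setting this equal to demand: 577.5 - 2.5Pb = -240 + 5Pb, so Pb = 109.
Sellers receive Ps = 109 + 63 = 172; x' = 577.5 − 2.5·109 = 305.

Buyers pay €109; sellers receive €172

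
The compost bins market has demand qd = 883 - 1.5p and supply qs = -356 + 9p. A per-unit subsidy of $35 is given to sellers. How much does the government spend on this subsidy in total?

Pre-subsidy: 883 - 1.5p = -356 + 9p gives p* = 118, q* = 706.
With the subsidy, sellers receive ps = pb + 35 for each unit, where pb is the price buyers pay.
Supply in terms of pb becomes qs = -356 + 9(pb + 35) = -41 + 9pb. Setting this equal to demand: 883 - 1.5pb = -41 + 9pb, so pb = 88.
Sellers receive ps = 88 + 35 = 123; q' = 883 − 1.5·88 = 751.
Government outlay = subsidy × quantity = 35 × 751 = 26285.

Government cost = $26285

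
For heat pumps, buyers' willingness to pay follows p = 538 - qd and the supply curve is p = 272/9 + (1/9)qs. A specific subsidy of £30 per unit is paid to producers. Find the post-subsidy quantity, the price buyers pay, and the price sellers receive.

q' = 484; buyers pay £54; sellers receive £84

Pre-subsidy: 538 - q = 272/9 + (1/9)q gives q* = 457 and p* = 81.
With the subsidy, sellers receive ps = pb + 30 for each unit, where pb is the price buyers pay.
On the curves, pb = 538 - q and ps = 272/9 + (1/9)q; the wedge ps − pb = 30 gives 272/9 + (1/9)q − (538 - q) = 30, so q' = 484.
Then pb = 538 − 1·484 = 54 and ps = 272/9 + (1/9)·484 = 84.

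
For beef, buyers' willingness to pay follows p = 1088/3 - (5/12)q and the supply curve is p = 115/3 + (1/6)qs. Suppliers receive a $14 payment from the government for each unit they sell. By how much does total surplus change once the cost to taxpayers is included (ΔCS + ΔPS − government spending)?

Pre-subsidy: 1088/3 - (5/12)q = 115/3 + (1/6)q gives q* = 556 and p* = 131.
With the subsidy, sellers receive ps = pb + 14 for each unit, where pb is the price buyers pay.
On the curves, pb = 1088/3 - (5/12)q and ps = 115/3 + (1/6)q; the wedge ps − pb = 14 gives 115/3 + (1/6)q − (1088/3 - (5/12)q) = 14, so q' = 580.
Then pb = 1088/3 − (5/12)·580 = 121 and ps = 115/3 + (1/6)·580 = 135.
ΔCS = ½(556 + 580)(131 − 121) = 5680; ΔPS = ½(556 + 580)(135 − 131) = 2272.
Government spending = 14 × 580 = 8120.
Net change = 5680 + 2272 − 8120 = -168. The loss equals the DWL triangle ½·14·24.

Net change in total surplus = -$168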